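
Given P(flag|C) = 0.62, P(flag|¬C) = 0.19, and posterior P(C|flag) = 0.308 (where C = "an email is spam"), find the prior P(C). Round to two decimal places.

P(C) = 0.12

In odds form, posterior odds = prior odds × likelihood ratio, so prior odds = posterior odds ÷ LR.
Posterior odds = 0.308/(1−0.308) = 0.4451. LR = 0.62/0.19 = 3.2632.
Prior odds = 0.4451/3.2632 = 0.1364, so P(C) = 0.1364/(1+0.1364) ≈ 0.12.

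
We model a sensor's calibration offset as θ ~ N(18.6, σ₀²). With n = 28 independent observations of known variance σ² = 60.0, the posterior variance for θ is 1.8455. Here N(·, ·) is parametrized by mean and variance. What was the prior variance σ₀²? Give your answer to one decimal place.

Posterior precision equals prior precision plus data precision: 1/σ_n² = 1/σ₀² + n/σ².
So 1/σ₀² = 1/1.8455 − 28/60.0 = 0.541859 − 0.466667 = 0.075192.
Hence σ₀² = 1/0.075192 ≈ 13.3.

σ₀² = 13.3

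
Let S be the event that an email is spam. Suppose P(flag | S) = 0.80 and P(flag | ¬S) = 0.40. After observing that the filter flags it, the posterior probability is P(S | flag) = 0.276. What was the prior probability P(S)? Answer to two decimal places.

Bayes' rule in odds form gives O(S|E) = O(S)·[P(E|S)/P(E|¬S)], hence O(S) = O(S|E)/LR.
Posterior odds = 0.276/(1−0.276) = 0.3812. LR = 0.80/0.40 = 2.0000.
Prior odds = 0.3812/2.0000 = 0.1906, so P(S) = 0.1906/(1+0.1906) ≈ 0.16.

P(S) = 0.16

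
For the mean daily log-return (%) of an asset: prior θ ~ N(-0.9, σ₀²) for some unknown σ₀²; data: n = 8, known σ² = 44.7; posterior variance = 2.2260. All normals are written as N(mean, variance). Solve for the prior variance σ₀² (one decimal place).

σ₀² = 3.7

Posterior precision equals prior precision plus data precision: 1/σ_n² = 1/σ₀² + n/σ².
So 1/σ₀² = 1/2.2260 − 8/44.7 = 0.449236 − 0.178971 = 0.270265.
Hence σ₀² = 1/0.270265 ≈ 3.7.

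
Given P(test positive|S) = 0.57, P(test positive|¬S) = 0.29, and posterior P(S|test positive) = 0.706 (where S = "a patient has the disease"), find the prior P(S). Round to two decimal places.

P(S) = 0.55

Bayes' rule in odds form gives O(S|E) = O(S)·[P(E|S)/P(E|¬S)], hence O(S) = O(S|E)/LR.
Posterior odds = 0.706/(1−0.706) = 2.4014. LR = 0.57/0.29 = 1.9655.
Prior odds = 2.4014/1.9655 = 1.2218, so P(S) = 1.2218/(1+1.2218) ≈ 0.55.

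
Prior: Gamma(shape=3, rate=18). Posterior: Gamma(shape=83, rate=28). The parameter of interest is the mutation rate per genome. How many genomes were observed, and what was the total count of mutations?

n = 10 genomes with total 80 mutations

Gamma–Poisson conjugacy: posterior shape = α + Σxᵢ, posterior rate = β + n.
Matching: Σxᵢ = 83 − 3 = 80 and n = 28 − 18 = 10.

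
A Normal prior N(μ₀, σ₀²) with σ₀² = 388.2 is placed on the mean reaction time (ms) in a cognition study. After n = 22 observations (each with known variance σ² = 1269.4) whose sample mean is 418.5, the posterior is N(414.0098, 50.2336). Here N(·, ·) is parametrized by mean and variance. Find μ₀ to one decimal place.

The posterior mean is a precision-weighted average: μ_n = (τ₀μ₀ + τ_data·x̄)/(τ₀+τ_data), with τ₀=1/σ₀² and τ_data=n/σ².
Here τ₀ = 1/388.2 = 0.002576 and τ_data = 22/1269.4 = 0.017331, so τ_n = 0.019907.
Rearranging for μ₀: μ₀ = (μ_n·τ_n − τ_data·x̄)/τ₀ = (414.0098·0.019907 − 0.017331·418.5) / 0.002576 = 0.988670/0.002576 ≈ 383.8.

μ₀ = 383.8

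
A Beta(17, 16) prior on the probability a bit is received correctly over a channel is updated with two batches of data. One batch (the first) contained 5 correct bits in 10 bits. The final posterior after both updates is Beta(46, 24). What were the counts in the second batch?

24 correct bits and 3 errors

Because Beta–binomial updating is additive in the counts, the combined data contributed (α_post−α_prior, β_post−β_prior) successes and failures.
Total across both batches: 46−17=29 correct bits, 24−16=8 errors.
Subtract the first batch: 29−5=24 correct bits and 8−5=3 errors.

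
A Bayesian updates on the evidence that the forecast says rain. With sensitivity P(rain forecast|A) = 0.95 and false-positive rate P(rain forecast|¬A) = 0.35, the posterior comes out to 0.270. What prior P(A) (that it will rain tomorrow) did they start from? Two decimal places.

P(A) = 0.12

In odds form, posterior odds = prior odds × likelihood ratio, so prior odds = posterior odds ÷ LR.
Posterior odds = 0.270/(1−0.270) = 0.3699. LR = 0.95/0.35 = 2.7143.
Prior odds = 0.3699/2.7143 = 0.1363, so P(A) = 0.1363/(1+0.1363) ≈ 0.12.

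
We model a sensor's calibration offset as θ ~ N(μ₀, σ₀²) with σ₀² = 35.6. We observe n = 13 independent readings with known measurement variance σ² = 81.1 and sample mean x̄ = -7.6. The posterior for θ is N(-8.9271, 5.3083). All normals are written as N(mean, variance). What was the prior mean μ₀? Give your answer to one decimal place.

The posterior mean is a precision-weighted average: μ_n = (τ₀μ₀ + τ_data·x̄)/(τ₀+τ_data), with τ₀=1/σ₀² and τ_data=n/σ².
Here τ₀ = 1/35.6 = 0.028090 and τ_data = 13/81.1 = 0.160296, so τ_n = 0.188386.
Rearranging for μ₀: μ₀ = (μ_n·τ_n − τ_data·x̄)/τ₀ = (-8.9271·0.188386 − 0.160296·-7.6) / 0.028090 = -0.463491/0.028090 ≈ -16.5.

μ₀ = -16.5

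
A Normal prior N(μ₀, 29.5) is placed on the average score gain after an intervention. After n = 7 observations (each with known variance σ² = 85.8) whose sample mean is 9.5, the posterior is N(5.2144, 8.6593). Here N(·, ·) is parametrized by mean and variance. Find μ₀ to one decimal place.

μ₀ = -5.1

The posterior mean is a precision-weighted average: μ_n = (τ₀μ₀ + τ_data·x̄)/(τ₀+τ_data), with τ₀=1/σ₀² and τ_data=n/σ².
Here τ₀ = 1/29.5 = 0.033898 and τ_data = 7/85.8 = 0.081585, so τ_n = 0.115483.
Rearranging for μ₀: μ₀ = (μ_n·τ_n − τ_data·x̄)/τ₀ = (5.2144·0.115483 − 0.081585·9.5) / 0.033898 = -0.172883/0.033898 ≈ -5.1.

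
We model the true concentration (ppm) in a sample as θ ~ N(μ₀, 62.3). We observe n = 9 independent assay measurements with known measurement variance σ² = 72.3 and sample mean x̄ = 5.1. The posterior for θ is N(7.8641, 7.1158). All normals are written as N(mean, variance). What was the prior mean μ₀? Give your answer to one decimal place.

The posterior mean is a precision-weighted average: μ_n = (τ₀μ₀ + τ_data·x̄)/(τ₀+τ_data), with τ₀=1/σ₀² and τ_data=n/σ².
Here τ₀ = 1/62.3 = 0.016051 and τ_data = 9/72.3 = 0.124481, so τ_n = 0.140532.
Rearranging for μ₀: μ₀ = (μ_n·τ_n − τ_data·x̄)/τ₀ = (7.8641·0.140532 − 0.124481·5.1) / 0.016051 = 0.470305/0.016051 ≈ 29.3.

μ₀ = 29.3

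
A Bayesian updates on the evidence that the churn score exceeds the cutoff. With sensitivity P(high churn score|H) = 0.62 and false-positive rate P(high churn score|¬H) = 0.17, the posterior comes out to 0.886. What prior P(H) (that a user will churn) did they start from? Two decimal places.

P(H) = 0.68

In odds form, posterior odds = prior odds × likelihood ratio, so prior odds = posterior odds ÷ LR.
Posterior odds = 0.886/(1−0.886) = 7.7719. LR = 0.62/0.17 = 3.6471.
Prior odds = 7.7719/3.6471 = 2.1310, so P(H) = 2.1310/(1+2.1310) ≈ 0.68.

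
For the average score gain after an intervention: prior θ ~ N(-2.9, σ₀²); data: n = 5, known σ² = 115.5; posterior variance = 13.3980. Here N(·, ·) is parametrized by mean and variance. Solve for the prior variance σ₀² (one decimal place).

σ₀² = 31.9

Posterior precision equals prior precision plus data precision: 1/σ_n² = 1/σ₀² + n/σ².
So 1/σ₀² = 1/13.3980 − 5/115.5 = 0.074638 − 0.043290 = 0.031348.
Hence σ₀² = 1/0.031348 ≈ 31.9.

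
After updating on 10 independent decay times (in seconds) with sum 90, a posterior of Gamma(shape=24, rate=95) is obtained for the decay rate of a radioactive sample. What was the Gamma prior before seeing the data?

For an exponential likelihood with a Gamma(α, β) prior on the rate, n observations with total T give posterior Gamma(α+n, β+T).
So α = 24 − 10 = 14 and β = 95 − 90 = 5.

Gamma(shape=14, rate=5)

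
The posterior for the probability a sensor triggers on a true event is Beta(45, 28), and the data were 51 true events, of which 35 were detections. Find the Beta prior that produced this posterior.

Beta(10, 12)

A Beta(α, β) prior with s successes and f failures in binomial data gives a Beta(α+s, β+f) posterior.
Subtract the data counts: 45−35=10, 28−16=12.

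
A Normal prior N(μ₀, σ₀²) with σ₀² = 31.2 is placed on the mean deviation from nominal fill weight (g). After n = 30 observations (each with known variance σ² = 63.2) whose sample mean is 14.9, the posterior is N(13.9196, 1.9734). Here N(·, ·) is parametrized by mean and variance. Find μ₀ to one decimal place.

The posterior mean is a precision-weighted average: μ_n = (τ₀μ₀ + τ_data·x̄)/(τ₀+τ_data), with τ₀=1/σ₀² and τ_data=n/σ².
Here τ₀ = 1/31.2 = 0.032051 and τ_data = 30/63.2 = 0.474684, so τ_n = 0.506735.
Rearranging for μ₀: μ₀ = (μ_n·τ_n − τ_data·x̄)/τ₀ = (13.9196·0.506735 − 0.474684·14.9) / 0.032051 = -0.019243/0.032051 ≈ -0.6.

μ₀ = -0.6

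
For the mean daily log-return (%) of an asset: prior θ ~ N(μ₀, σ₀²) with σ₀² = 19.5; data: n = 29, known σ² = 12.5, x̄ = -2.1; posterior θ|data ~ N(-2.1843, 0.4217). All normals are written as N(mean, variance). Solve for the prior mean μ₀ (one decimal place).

With known observation variance, the Normal–Normal posterior has precision τ_n = τ₀ + n/σ² and mean μ_n = (τ₀μ₀ + (n/σ²)x̄)/τ_n.
Here τ₀ = 1/19.5 = 0.051282 and τ_data = 29/12.5 = 2.320000, so τ_n = 2.371282.
Rearranging for μ₀: μ₀ = (μ_n·τ_n − τ_data·x̄)/τ₀ = (-2.1843·2.371282 − 2.320000·-2.1) / 0.051282 = -0.307591/0.051282 ≈ -6.0.

μ₀ = -6.0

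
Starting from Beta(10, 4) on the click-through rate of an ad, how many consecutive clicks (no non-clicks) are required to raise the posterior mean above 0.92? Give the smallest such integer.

After k clicks and 0 non-clicks the posterior is Beta(10+k, 4), with mean (10+k)/(10+4+k).
Set (10+k)/(14+k) > 0.92 and solve: k > (0.92·14 − 10)/(1 − 0.92) = 36.000.
The smallest integer exceeding 36.000 is 37.

k = 37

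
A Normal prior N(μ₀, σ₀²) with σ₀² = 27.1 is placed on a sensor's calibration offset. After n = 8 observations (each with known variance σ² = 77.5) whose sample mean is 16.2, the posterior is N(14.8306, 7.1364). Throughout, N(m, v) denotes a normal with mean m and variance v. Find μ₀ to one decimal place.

The posterior mean is a precision-weighted average: μ_n = (τ₀μ₀ + τ_data·x̄)/(τ₀+τ_data), with τ₀=1/σ₀² and τ_data=n/σ².
Here τ₀ = 1/27.1 = 0.036900 and τ_data = 8/77.5 = 0.103226, so τ_n = 0.140126.
Rearranging for μ₀: μ₀ = (μ_n·τ_n − τ_data·x̄)/τ₀ = (14.8306·0.140126 − 0.103226·16.2) / 0.036900 = 0.405891/0.036900 ≈ 11.0.

μ₀ = 11.0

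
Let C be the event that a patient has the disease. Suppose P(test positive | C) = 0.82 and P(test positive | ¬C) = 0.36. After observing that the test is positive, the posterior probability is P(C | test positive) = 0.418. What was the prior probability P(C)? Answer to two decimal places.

Bayes' rule in odds form gives O(C|E) = O(C)·[P(E|C)/P(E|¬C)], hence O(C) = O(C|E)/LR.
Posterior odds = 0.418/(1−0.418) = 0.7182. LR = 0.82/0.36 = 2.2778.
Prior odds = 0.7182/2.2778 = 0.3153, so P(C) = 0.3153/(1+0.3153) ≈ 0.24.

P(C) = 0.24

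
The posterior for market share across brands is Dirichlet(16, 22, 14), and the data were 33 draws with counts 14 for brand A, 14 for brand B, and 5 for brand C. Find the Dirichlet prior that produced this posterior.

For a Dirichlet(α) prior with multinomial counts c, the posterior is Dirichlet(α + c) componentwise.
Subtract each count from the matching posterior parameter: 16−14=2, 22−14=8, 14−5=9.

Dirichlet(2, 8, 9)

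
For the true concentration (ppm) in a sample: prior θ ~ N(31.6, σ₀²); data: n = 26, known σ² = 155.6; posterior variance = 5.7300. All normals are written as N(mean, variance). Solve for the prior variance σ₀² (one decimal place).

For the Normal–Normal model with known σ², precisions add: τ_n = τ₀ + n/σ².
So 1/σ₀² = 1/5.7300 − 26/155.6 = 0.174520 − 0.167095 = 0.007425.
Hence σ₀² = 1/0.007425 ≈ 134.7.

σ₀² = 134.7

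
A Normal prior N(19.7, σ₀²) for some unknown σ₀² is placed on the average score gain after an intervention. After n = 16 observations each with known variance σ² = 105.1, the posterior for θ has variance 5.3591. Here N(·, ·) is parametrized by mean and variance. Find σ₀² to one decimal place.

σ₀² = 29.1

Posterior precision equals prior precision plus data precision: 1/σ_n² = 1/σ₀² + n/σ².
So 1/σ₀² = 1/5.3591 − 16/105.1 = 0.186598 − 0.152236 = 0.034362.
Hence σ₀² = 1/0.034362 ≈ 29.1.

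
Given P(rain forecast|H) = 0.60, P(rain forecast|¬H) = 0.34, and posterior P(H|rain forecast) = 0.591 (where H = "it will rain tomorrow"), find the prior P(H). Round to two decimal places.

In odds form, posterior odds = prior odds × likelihood ratio, so prior odds = posterior odds ÷ LR.
Posterior odds = 0.591/(1−0.591) = 1.4450. LR = 0.60/0.34 = 1.7647.
Prior odds = 1.4450/1.7647 = 0.8188, so P(H) = 0.8188/(1+0.8188) ≈ 0.45.

P(H) = 0.45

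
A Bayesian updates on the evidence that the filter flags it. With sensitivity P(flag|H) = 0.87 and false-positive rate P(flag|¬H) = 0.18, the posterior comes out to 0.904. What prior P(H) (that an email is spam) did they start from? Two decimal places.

In odds form, posterior odds = prior odds × likelihood ratio, so prior odds = posterior odds ÷ LR.
Posterior odds = 0.904/(1−0.904) = 9.4167. LR = 0.87/0.18 = 4.8333.
Prior odds = 9.4167/4.8333 = 1.9483, so P(H) = 1.9483/(1+1.9483) ≈ 0.66.

P(H) = 0.66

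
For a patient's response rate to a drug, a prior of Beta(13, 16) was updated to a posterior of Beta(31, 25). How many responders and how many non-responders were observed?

Beta is conjugate to the binomial likelihood: posterior = Beta(α+s, β+f).
Match parameters: s=31−13=18, f=25−16=9.

18 responders and 9 non-responders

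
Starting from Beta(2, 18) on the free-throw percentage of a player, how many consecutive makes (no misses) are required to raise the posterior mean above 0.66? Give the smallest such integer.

k = 33

After k makes and 0 misses the posterior is Beta(2+k, 18), with mean (2+k)/(2+18+k).
Set (2+k)/(20+k) > 0.66 and solve: k > (0.66·20 − 2)/(1 − 0.66) = 32.941.
The smallest integer exceeding 32.941 is 33, and checking k=33: (35)/(53) = 0.6604 > 0.66.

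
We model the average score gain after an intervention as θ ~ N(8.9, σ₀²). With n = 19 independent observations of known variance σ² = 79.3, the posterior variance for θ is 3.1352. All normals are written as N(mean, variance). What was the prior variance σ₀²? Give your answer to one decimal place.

σ₀² = 12.6

For the Normal–Normal model with known σ², precisions add: τ_n = τ₀ + n/σ².
So 1/σ₀² = 1/3.1352 − 19/79.3 = 0.318959 − 0.239596 = 0.079363.
Hence σ₀² = 1/0.079363 ≈ 12.6.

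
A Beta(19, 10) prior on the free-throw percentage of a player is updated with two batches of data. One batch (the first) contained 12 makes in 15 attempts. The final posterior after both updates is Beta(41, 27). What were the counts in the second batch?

10 makes and 14 misses

Because Beta–binomial updating is additive in the counts, the combined data contributed (α_post−α_prior, β_post−β_prior) successes and failures.
Total across both batches: 41−19=22 makes, 27−10=17 misses.
Subtract the first batch: 22−12=10 makes and 17−3=14 misses.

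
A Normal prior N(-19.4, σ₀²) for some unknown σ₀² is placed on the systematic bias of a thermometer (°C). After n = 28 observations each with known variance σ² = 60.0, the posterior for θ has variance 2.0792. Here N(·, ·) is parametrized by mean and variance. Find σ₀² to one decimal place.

For the Normal–Normal model with known σ², precisions add: τ_n = τ₀ + n/σ².
So 1/σ₀² = 1/2.0792 − 28/60.0 = 0.480954 − 0.466667 = 0.014287.
Hence σ₀² = 1/0.014287 ≈ 70.0.

σ₀² = 70.0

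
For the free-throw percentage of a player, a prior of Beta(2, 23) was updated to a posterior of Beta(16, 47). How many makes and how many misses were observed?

14 makes and 24 misses

A Beta(a, b) prior with s successes and f failures in binomial data gives a Beta(a+s, b+f) posterior.
Match parameters: s=16−2=14, f=47−23=24.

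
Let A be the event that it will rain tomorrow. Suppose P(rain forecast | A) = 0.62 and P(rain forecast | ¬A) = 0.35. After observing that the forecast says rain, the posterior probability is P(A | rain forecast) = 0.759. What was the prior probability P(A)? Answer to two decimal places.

P(A) = 0.64

In odds form, posterior odds = prior odds × likelihood ratio, so prior odds = posterior odds ÷ LR.
Posterior odds = 0.759/(1−0.759) = 3.1494. LR = 0.62/0.35 = 1.7714.
Prior odds = 3.1494/1.7714 = 1.7779, so P(A) = 1.7779/(1+1.7779) ≈ 0.64.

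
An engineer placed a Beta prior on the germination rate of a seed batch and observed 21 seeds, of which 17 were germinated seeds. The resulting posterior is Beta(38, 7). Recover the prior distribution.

Under Beta–binomial conjugacy the posterior parameters are (α+s, β+f).
So α = 38 − 17 = 21 and β = 7 − 4 = 3.

Beta(21, 3)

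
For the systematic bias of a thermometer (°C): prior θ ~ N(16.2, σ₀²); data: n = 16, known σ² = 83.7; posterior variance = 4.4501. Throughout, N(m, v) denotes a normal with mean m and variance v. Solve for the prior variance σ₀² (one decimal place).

For the Normal–Normal model with known σ², precisions add: τ_n = τ₀ + n/σ².
So 1/σ₀² = 1/4.4501 − 16/83.7 = 0.224714 − 0.191159 = 0.033555.
Hence σ₀² = 1/0.033555 ≈ 29.8.

σ₀² = 29.8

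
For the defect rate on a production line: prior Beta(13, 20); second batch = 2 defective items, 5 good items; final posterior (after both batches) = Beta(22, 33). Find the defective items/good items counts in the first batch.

7 defective items and 8 good items

Because Beta–binomial updating is additive in the counts, the combined data contributed (α_post−α_prior, β_post−β_prior) successes and failures.
Total across both batches: 22−13=9 defective items, 33−20=13 good items.
Subtract the second batch: 9−2=7 defective items and 13−5=8 good items.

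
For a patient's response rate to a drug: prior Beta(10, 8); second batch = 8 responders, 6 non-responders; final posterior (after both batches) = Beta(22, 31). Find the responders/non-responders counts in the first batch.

4 responders and 17 non-responders

Sequential conjugate updates are equivalent to a single update on the pooled data, so total successes = posterior α − prior α and total failures = posterior β − prior β.
Total across both batches: 22−10=12 responders, 31−8=23 non-responders.
Subtract the second batch: 12−8=4 responders and 23−6=17 non-responders.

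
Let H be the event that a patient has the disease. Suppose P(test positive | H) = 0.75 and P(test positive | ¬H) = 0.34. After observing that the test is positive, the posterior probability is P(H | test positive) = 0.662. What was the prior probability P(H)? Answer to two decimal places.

In odds form, posterior odds = prior odds × likelihood ratio, so prior odds = posterior odds ÷ LR.
Posterior odds = 0.662/(1−0.662) = 1.9586. LR = 0.75/0.34 = 2.2059.
Prior odds = 1.9586/2.2059 = 0.8879, so P(H) = 0.8879/(1+0.8879) ≈ 0.47.

P(H) = 0.47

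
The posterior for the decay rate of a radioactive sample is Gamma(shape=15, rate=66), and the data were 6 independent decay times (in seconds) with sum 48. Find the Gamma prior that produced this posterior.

Gamma(shape=9, rate=18)

For an exponential likelihood with a Gamma(α, β) prior on the rate, n observations with total T give posterior Gamma(α+n, β+T).
So α = 15 − 6 = 9 and β = 66 − 48 = 18.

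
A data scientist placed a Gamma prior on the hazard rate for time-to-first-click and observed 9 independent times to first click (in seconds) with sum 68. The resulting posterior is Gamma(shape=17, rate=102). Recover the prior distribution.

For an exponential likelihood with a Gamma(α, β) prior on the rate, n observations with total T give posterior Gamma(α+n, β+T).
So α = 17 − 9 = 8 and β = 102 − 68 = 34.

Gamma(shape=8, rate=34)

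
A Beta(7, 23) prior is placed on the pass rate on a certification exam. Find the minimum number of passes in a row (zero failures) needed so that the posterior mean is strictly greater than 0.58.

After k passes and 0 failures the posterior is Beta(7+k, 23), with mean (7+k)/(7+23+k).
Set (7+k)/(30+k) > 0.58 and solve: k > (0.58·30 − 7)/(1 − 0.58) = 24.762.
The smallest integer exceeding 24.762 is 25.

k = 25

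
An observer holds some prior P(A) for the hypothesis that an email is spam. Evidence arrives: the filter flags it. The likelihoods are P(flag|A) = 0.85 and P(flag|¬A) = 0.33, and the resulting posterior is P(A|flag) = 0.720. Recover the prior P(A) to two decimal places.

In odds form, posterior odds = prior odds × likelihood ratio, so prior odds = posterior odds ÷ LR.
Posterior odds = 0.720/(1−0.720) = 2.5714. LR = 0.85/0.33 = 2.5758.
Prior odds = 2.5714/2.5758 = 0.9983, so P(A) = 0.9983/(1+0.9983) ≈ 0.50.

P(A) = 0.50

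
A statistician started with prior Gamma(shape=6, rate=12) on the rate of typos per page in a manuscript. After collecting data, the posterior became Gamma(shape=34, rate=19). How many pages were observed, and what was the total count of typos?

A Gamma(α, β) prior (rate parametrization) on a Poisson rate with n observations summing to S gives posterior Gamma(α+S, β+n).
Matching: Σxᵢ = 34 − 6 = 28 and n = 19 − 12 = 7.

n = 7 pages with total 28 typos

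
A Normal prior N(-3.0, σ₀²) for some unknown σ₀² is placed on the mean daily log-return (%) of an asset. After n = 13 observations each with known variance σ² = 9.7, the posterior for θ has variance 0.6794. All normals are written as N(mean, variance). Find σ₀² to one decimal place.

Posterior precision equals prior precision plus data precision: 1/σ_n² = 1/σ₀² + n/σ².
So 1/σ₀² = 1/0.6794 − 13/9.7 = 1.471887 − 1.340206 = 0.131681.
Hence σ₀² = 1/0.131681 ≈ 7.6.

σ₀² = 7.6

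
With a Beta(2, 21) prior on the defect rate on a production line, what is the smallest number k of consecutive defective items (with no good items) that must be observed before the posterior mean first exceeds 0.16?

k = 3

After k defective items and 0 good items the posterior is Beta(2+k, 21), with mean (2+k)/(2+21+k).
Set (2+k)/(23+k) > 0.16 and solve: k > (0.16·23 − 2)/(1 − 0.16) = 2.000.
The smallest integer exceeding 2.000 is 3.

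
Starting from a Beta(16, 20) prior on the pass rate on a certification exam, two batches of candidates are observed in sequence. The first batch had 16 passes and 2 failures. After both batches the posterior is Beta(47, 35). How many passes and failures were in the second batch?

15 passes and 13 failures

Sequential conjugate updates are equivalent to a single update on the pooled data, so total successes = posterior α − prior α and total failures = posterior β − prior β.
Total across both batches: 47−16=31 passes, 35−20=15 failures.
Subtract the first batch: 31−16=15 passes and 15−2=13 failures.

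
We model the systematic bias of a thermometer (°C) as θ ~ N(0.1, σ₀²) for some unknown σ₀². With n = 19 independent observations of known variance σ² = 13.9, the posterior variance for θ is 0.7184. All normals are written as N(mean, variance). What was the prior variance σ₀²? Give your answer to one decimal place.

σ₀² = 39.9

Posterior precision equals prior precision plus data precision: 1/σ_n² = 1/σ₀² + n/σ².
So 1/σ₀² = 1/0.7184 − 19/13.9 = 1.391982 − 1.366906 = 0.025076.
Hence σ₀² = 1/0.025076 ≈ 39.9.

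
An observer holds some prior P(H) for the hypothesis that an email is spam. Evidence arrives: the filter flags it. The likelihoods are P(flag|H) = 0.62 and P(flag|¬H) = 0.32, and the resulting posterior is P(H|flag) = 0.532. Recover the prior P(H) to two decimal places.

In odds form, posterior odds = prior odds × likelihood ratio, so prior odds = posterior odds ÷ LR.
Posterior odds = 0.532/(1−0.532) = 1.1368. LR = 0.62/0.32 = 1.9375.
Prior odds = 1.1368/1.9375 = 0.5867, so P(H) = 0.5867/(1+0.5867) ≈ 0.37.

P(H) = 0.37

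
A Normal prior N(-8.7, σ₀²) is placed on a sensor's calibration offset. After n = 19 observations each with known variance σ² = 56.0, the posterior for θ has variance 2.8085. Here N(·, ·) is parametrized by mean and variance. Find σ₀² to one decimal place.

Posterior precision equals prior precision plus data precision: 1/σ_n² = 1/σ₀² + n/σ².
So 1/σ₀² = 1/2.8085 − 19/56.0 = 0.356062 − 0.339286 = 0.016776.
Hence σ₀² = 1/0.016776 ≈ 59.6.

σ₀² = 59.6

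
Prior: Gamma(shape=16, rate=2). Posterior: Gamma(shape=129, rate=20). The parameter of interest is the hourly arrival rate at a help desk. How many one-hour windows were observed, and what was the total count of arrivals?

n = 18 one-hour windows with total 113 arrivals

Gamma–Poisson conjugacy: posterior shape = α + Σxᵢ, posterior rate = β + n.
Matching: Σxᵢ = 129 − 16 = 113 and n = 20 − 2 = 18.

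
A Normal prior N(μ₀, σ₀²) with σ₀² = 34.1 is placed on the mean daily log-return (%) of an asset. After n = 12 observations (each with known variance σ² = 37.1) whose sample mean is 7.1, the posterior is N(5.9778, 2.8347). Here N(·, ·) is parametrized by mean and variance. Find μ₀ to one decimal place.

μ₀ = -6.4

With known observation variance, the Normal–Normal posterior has precision τ_n = τ₀ + n/σ² and mean μ_n = (τ₀μ₀ + (n/σ²)x̄)/τ_n.
Here τ₀ = 1/34.1 = 0.029326 and τ_data = 12/37.1 = 0.323450, so τ_n = 0.352776.
Rearranging for μ₀: μ₀ = (μ_n·τ_n − τ_data·x̄)/τ₀ = (5.9778·0.352776 − 0.323450·7.1) / 0.029326 = -0.187671/0.029326 ≈ -6.4.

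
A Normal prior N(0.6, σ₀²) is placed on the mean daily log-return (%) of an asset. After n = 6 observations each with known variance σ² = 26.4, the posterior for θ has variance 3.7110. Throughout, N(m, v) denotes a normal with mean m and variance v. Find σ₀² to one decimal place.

For the Normal–Normal model with known σ², precisions add: τ_n = τ₀ + n/σ².
So 1/σ₀² = 1/3.7110 − 6/26.4 = 0.269469 − 0.227273 = 0.042196.
Hence σ₀² = 1/0.042196 ≈ 23.7.

σ₀² = 23.7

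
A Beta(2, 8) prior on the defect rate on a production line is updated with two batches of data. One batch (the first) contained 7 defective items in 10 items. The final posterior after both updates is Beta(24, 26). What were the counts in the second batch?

15 defective items and 15 good items

Sequential conjugate updates are equivalent to a single update on the pooled data, so total successes = posterior α − prior α and total failures = posterior β − prior β.
Total across both batches: 24−2=22 defective items, 26−8=18 good items.
Subtract the first batch: 22−7=15 defective items and 18−3=15 good items.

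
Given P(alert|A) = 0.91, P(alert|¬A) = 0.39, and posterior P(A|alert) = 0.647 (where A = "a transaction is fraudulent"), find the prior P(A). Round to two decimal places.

Bayes' rule in odds form gives O(A|E) = O(A)·[P(E|A)/P(E|¬A)], hence O(A) = O(A|E)/LR.
Posterior odds = 0.647/(1−0.647) = 1.8329. LR = 0.91/0.39 = 2.3333.
Prior odds = 1.8329/2.3333 = 0.7855, so P(A) = 0.7855/(1+0.7855) ≈ 0.44.

P(A) = 0.44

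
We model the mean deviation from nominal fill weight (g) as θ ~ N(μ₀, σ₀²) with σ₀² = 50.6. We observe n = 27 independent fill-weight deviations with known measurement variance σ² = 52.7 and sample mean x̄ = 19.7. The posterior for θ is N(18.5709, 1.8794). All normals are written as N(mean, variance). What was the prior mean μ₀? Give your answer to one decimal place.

With known observation variance, the Normal–Normal posterior has precision τ_n = τ₀ + n/σ² and mean μ_n = (τ₀μ₀ + (n/σ²)x̄)/τ_n.
Here τ₀ = 1/50.6 = 0.019763 and τ_data = 27/52.7 = 0.512334, so τ_n = 0.532097.
Rearranging for μ₀: μ₀ = (μ_n·τ_n − τ_data·x̄)/τ₀ = (18.5709·0.532097 − 0.512334·19.7) / 0.019763 = -0.211460/0.019763 ≈ -10.7.

μ₀ = -10.7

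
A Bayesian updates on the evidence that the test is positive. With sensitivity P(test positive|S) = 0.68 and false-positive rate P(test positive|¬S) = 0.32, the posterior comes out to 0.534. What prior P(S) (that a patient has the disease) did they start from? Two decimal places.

Bayes' rule in odds form gives O(S|E) = O(S)·[P(E|S)/P(E|¬S)], hence O(S) = O(S|E)/LR.
Posterior odds = 0.534/(1−0.534) = 1.1459. LR = 0.68/0.32 = 2.1250.
Prior odds = 1.1459/2.1250 = 0.5392, so P(S) = 0.5392/(1+0.5392) ≈ 0.35.

P(S) = 0.35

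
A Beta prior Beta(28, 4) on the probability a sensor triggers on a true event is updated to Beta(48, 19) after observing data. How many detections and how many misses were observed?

Under Beta–binomial conjugacy the posterior parameters are (a+s, b+f).
So s = 48 − 28 = 20 and f = 19 − 4 = 15.

20 detections and 15 misses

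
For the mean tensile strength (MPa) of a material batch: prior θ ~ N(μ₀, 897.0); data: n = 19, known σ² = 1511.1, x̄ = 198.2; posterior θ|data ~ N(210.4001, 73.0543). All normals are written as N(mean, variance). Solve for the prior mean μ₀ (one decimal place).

μ₀ = 348.0

With known observation variance, the Normal–Normal posterior has precision τ_n = τ₀ + n/σ² and mean μ_n = (τ₀μ₀ + (n/σ²)x̄)/τ_n.
Here τ₀ = 1/897.0 = 0.001115 and τ_data = 19/1511.1 = 0.012574, so τ_n = 0.013689.
Rearranging for μ₀: μ₀ = (μ_n·τ_n − τ_data·x̄)/τ₀ = (210.4001·0.013689 − 0.012574·198.2) / 0.001115 = 0.388000/0.001115 ≈ 348.0.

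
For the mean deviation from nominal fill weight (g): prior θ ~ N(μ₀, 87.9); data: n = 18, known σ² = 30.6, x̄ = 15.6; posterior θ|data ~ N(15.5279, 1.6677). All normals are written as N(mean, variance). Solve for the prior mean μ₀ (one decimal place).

μ₀ = 11.8

The posterior mean is a precision-weighted average: μ_n = (τ₀μ₀ + τ_data·x̄)/(τ₀+τ_data), with τ₀=1/σ₀² and τ_data=n/σ².
Here τ₀ = 1/87.9 = 0.011377 and τ_data = 18/30.6 = 0.588235, so τ_n = 0.599612.
Rearranging for μ₀: μ₀ = (μ_n·τ_n − τ_data·x̄)/τ₀ = (15.5279·0.599612 − 0.588235·15.6) / 0.011377 = 0.134249/0.011377 ≈ 11.8.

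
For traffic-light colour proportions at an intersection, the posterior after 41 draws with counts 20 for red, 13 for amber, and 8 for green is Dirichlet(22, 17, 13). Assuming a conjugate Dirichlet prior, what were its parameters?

For a Dirichlet(α) prior with multinomial counts c, the posterior is Dirichlet(α + c) componentwise.
Subtract each count from the matching posterior parameter: 22−20=2, 17−13=4, 13−8=5.

Dirichlet(2, 4, 5)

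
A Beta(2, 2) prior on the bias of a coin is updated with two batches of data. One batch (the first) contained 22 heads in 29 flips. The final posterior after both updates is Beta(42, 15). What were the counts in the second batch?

18 heads and 6 tails

Sequential conjugate updates are equivalent to a single update on the pooled data, so total successes = posterior α − prior α and total failures = posterior β − prior β.
Total across both batches: 42−2=40 heads, 15−2=13 tails.
Subtract the first batch: 40−22=18 heads and 13−7=6 tails.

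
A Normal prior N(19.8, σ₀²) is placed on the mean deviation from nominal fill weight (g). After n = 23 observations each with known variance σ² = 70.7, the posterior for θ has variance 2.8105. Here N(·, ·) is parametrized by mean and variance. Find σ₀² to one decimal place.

Posterior precision equals prior precision plus data precision: 1/σ_n² = 1/σ₀² + n/σ².
So 1/σ₀² = 1/2.8105 − 23/70.7 = 0.355809 − 0.325318 = 0.030491.
Hence σ₀² = 1/0.030491 ≈ 32.8.

σ₀² = 32.8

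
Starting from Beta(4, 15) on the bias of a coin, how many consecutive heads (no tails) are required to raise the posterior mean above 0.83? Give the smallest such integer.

After k heads and 0 tails the posterior is Beta(4+k, 15), with mean (4+k)/(4+15+k).
Set (4+k)/(19+k) > 0.83 and solve: k > (0.83·19 − 4)/(1 − 0.83) = 69.235.
The smallest integer exceeding 69.235 is 70.

k = 70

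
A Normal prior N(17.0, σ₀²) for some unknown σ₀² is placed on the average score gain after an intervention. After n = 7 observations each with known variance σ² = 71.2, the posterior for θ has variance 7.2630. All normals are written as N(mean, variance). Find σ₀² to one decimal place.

Posterior precision equals prior precision plus data precision: 1/σ_n² = 1/σ₀² + n/σ².
So 1/σ₀² = 1/7.2630 − 7/71.2 = 0.137684 − 0.098315 = 0.039369.
Hence σ₀² = 1/0.039369 ≈ 25.4.

σ₀² = 25.4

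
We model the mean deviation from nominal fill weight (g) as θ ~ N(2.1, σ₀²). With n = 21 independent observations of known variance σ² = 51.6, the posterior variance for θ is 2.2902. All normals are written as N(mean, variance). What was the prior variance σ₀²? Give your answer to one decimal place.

σ₀² = 33.7

For the Normal–Normal model with known σ², precisions add: τ_n = τ₀ + n/σ².
So 1/σ₀² = 1/2.2902 − 21/51.6 = 0.436643 − 0.406977 = 0.029666.
Hence σ₀² = 1/0.029666 ≈ 33.7.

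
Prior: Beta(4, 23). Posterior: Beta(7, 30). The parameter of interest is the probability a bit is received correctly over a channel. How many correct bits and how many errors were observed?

Beta is conjugate to the binomial likelihood: posterior = Beta(a+s, b+f).
Match parameters: s=7−4=3, f=30−23=7.

3 correct bits and 7 errors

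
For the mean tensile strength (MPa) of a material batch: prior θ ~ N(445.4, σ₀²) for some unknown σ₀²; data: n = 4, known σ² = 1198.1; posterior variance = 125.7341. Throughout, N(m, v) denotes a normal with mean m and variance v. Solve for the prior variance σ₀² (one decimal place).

σ₀² = 216.7

Posterior precision equals prior precision plus data precision: 1/σ_n² = 1/σ₀² + n/σ².
So 1/σ₀² = 1/125.7341 − 4/1198.1 = 0.007953 − 0.003339 = 0.004614.
Hence σ₀² = 1/0.004614 ≈ 216.7.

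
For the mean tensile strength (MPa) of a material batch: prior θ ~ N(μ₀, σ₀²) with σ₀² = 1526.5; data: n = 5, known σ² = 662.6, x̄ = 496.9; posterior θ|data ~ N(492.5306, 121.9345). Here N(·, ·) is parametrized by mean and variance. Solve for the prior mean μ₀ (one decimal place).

With known observation variance, the Normal–Normal posterior has precision τ_n = τ₀ + n/σ² and mean μ_n = (τ₀μ₀ + (n/σ²)x̄)/τ_n.
Here τ₀ = 1/1526.5 = 0.000655 and τ_data = 5/662.6 = 0.007546, so τ_n = 0.008201.
Rearranging for μ₀: μ₀ = (μ_n·τ_n − τ_data·x̄)/τ₀ = (492.5306·0.008201 − 0.007546·496.9) / 0.000655 = 0.289636/0.000655 ≈ 442.2.

μ₀ = 442.2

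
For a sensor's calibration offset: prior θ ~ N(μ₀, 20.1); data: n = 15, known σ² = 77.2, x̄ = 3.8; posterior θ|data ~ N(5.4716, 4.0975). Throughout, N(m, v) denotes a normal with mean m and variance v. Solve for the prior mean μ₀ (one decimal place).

μ₀ = 12.0

The posterior mean is a precision-weighted average: μ_n = (τ₀μ₀ + τ_data·x̄)/(τ₀+τ_data), with τ₀=1/σ₀² and τ_data=n/σ².
Here τ₀ = 1/20.1 = 0.049751 and τ_data = 15/77.2 = 0.194301, so τ_n = 0.244052.
Rearranging for μ₀: μ₀ = (μ_n·τ_n − τ_data·x̄)/τ₀ = (5.4716·0.244052 − 0.194301·3.8) / 0.049751 = 0.597011/0.049751 ≈ 12.0.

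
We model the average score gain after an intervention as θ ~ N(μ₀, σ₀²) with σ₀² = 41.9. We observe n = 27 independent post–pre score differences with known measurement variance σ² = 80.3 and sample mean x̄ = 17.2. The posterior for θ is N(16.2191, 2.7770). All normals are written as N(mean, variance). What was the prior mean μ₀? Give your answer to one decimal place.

μ₀ = 2.4

The posterior mean is a precision-weighted average: μ_n = (τ₀μ₀ + τ_data·x̄)/(τ₀+τ_data), with τ₀=1/σ₀² and τ_data=n/σ².
Here τ₀ = 1/41.9 = 0.023866 and τ_data = 27/80.3 = 0.336239, so τ_n = 0.360105.
Rearranging for μ₀: μ₀ = (μ_n·τ_n − τ_data·x̄)/τ₀ = (16.2191·0.360105 − 0.336239·17.2) / 0.023866 = 0.057268/0.023866 ≈ 2.4.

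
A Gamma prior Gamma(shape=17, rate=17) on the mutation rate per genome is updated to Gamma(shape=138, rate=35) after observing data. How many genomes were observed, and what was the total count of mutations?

n = 18 genomes with total 121 mutations

A Gamma(α, β) prior (rate parametrization) on a Poisson rate with n observations summing to S gives posterior Gamma(α+S, β+n).
Matching: Σxᵢ = 138 − 17 = 121 and n = 35 − 17 = 18.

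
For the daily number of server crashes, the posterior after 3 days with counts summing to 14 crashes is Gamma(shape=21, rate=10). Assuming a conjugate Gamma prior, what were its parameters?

A Gamma(α, β) prior (rate parametrization) on a Poisson rate with n observations summing to S gives posterior Gamma(α+S, β+n).
So α = 21 − 14 = 7 and β = 10 − 3 = 7.

Gamma(shape=7, rate=7)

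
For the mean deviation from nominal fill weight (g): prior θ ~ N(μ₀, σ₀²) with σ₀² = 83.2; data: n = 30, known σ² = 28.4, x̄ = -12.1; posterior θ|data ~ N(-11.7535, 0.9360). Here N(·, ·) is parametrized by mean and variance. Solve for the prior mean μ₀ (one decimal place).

The posterior mean is a precision-weighted average: μ_n = (τ₀μ₀ + τ_data·x̄)/(τ₀+τ_data), with τ₀=1/σ₀² and τ_data=n/σ².
Here τ₀ = 1/83.2 = 0.012019 and τ_data = 30/28.4 = 1.056338, so τ_n = 1.068357.
Rearranging for μ₀: μ₀ = (μ_n·τ_n − τ_data·x̄)/τ₀ = (-11.7535·1.068357 − 1.056338·-12.1) / 0.012019 = 0.224756/0.012019 ≈ 18.7.

μ₀ = 18.7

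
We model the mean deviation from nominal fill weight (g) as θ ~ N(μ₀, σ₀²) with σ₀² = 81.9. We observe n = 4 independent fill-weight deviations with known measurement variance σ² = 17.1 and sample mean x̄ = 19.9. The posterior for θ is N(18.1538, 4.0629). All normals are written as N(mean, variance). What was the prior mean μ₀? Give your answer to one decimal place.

μ₀ = -15.3

The posterior mean is a precision-weighted average: μ_n = (τ₀μ₀ + τ_data·x̄)/(τ₀+τ_data), with τ₀=1/σ₀² and τ_data=n/σ².
Here τ₀ = 1/81.9 = 0.012210 and τ_data = 4/17.1 = 0.233918, so τ_n = 0.246128.
Rearranging for μ₀: μ₀ = (μ_n·τ_n − τ_data·x̄)/τ₀ = (18.1538·0.246128 − 0.233918·19.9) / 0.012210 = -0.186810/0.012210 ≈ -15.3.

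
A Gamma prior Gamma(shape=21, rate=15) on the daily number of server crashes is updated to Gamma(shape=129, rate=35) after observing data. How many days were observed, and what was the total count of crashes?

A Gamma(α, β) prior (rate parametrization) on a Poisson rate with n observations summing to S gives posterior Gamma(α+S, β+n).
Matching: Σxᵢ = 129 − 21 = 108 and n = 35 − 15 = 20.

n = 20 days with total 108 crashes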